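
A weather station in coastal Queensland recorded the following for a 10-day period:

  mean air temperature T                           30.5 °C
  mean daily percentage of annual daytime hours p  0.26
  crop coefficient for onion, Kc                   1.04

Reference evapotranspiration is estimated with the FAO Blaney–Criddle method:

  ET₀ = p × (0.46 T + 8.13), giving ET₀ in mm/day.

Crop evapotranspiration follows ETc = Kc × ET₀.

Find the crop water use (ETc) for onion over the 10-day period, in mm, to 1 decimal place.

59.9 mm

ET₀ = 0.26 × (0.46 × 30.5 + 8.13) = 0.26 × 22.160 = 5.7616 mm/d
ETc = Kc × ET₀ = 1.04 × 5.7616 = 5.9921 mm/d
Over 10 days: 5.9921 × 10 = 59.921 mm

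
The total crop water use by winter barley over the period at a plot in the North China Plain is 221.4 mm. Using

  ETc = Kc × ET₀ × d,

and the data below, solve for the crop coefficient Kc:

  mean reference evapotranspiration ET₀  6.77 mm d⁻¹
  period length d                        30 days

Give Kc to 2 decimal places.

1.09

ETc = Kc × ET₀ × d  ⇒  Kc = ETc / (ET₀ × d)
Kc = 221.4 / (6.77 × 30) = 221.4 / 203.10 = 1.0901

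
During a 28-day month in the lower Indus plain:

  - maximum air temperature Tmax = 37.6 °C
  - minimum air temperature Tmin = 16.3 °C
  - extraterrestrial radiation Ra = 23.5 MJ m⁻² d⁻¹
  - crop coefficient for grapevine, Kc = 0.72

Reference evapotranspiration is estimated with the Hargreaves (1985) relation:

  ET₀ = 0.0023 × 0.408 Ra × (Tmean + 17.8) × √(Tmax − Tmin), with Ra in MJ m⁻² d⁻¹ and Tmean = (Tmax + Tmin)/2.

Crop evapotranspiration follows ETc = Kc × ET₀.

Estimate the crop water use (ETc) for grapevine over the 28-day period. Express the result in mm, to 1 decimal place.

91.8 mm

Tmean = (37.6 + 16.3)/2 = 26.95 °C
0.408 Ra = 0.408 × 23.5 = 9.5880 mm/d equivalent
ET₀ = 0.0023 × 9.5880 × (26.95 + 17.8) × √21.3 = 0.0023 × 9.5880 × 44.75 × 4.6152 = 4.5545 mm/d
ETc = Kc × ET₀ = 0.72 × 4.5545 = 3.2792 mm/d
Over 28 days: 3.2792 × 28 = 91.818 mm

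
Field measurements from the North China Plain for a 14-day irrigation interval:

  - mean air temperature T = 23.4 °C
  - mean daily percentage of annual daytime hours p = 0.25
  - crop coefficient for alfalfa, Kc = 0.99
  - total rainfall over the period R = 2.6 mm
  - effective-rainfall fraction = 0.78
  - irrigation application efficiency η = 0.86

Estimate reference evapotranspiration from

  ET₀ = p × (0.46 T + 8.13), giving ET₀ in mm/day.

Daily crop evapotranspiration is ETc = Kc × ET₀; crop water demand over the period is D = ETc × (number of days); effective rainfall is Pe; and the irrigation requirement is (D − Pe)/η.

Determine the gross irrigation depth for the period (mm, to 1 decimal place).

73.8 mm

ET₀ = 0.25 × (0.46 × 23.4 + 8.13) = 0.25 × 18.894 = 4.7235 mm/d
ETc = Kc × ET₀ = 0.99 × 4.7235 = 4.6763 mm/d
Crop demand D = ETc × 14 d = 4.6763 × 14 = 65.468 mm
Pe = 0.78 × 2.6 = 2.028 mm
D − Pe = 65.468 − 2.028 = 63.440 mm
Gross irrigation = 63.440 / 0.86 = 73.767 mm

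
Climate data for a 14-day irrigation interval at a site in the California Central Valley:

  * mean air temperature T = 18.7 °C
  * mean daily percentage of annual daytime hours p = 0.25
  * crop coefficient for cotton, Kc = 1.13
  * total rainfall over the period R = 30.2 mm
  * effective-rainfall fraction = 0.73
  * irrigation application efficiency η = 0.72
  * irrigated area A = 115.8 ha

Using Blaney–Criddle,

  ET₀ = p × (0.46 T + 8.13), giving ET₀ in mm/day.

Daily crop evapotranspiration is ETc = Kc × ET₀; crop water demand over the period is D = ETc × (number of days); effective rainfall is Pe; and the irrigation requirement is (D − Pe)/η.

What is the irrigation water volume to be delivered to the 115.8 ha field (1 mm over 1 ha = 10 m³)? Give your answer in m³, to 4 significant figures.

ET₀ = 0.25 × (0.46 × 18.7 + 8.13) = 0.25 × 16.732 = 4.1830 mm/d
ETc = Kc × ET₀ = 1.13 × 4.1830 = 4.7268 mm/d
Crop demand D = ETc × 14 d = 4.7268 × 14 = 66.175 mm
Pe = 0.73 × 30.2 = 22.046 mm
D − Pe = 66.175 − 22.046 = 44.129 mm
Gross irrigation = 44.129 / 0.72 = 61.290 mm
Volume = 61.290 mm × 115.8 ha × 10 = 70973.8 m³

70970 m³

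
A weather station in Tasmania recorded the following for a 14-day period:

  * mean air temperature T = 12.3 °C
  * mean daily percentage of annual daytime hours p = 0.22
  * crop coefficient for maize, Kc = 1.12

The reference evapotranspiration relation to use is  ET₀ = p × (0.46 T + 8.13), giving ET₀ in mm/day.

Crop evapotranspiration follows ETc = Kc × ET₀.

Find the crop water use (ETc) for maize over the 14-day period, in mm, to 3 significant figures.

ET₀ = 0.22 × (0.46 × 12.3 + 8.13) = 0.22 × 13.788 = 3.0334 mm/d
ETc = Kc × ET₀ = 1.12 × 3.0334 = 3.3974 mm/d
Over 14 days: 3.3974 × 14 = 47.564 mm

47.6 mm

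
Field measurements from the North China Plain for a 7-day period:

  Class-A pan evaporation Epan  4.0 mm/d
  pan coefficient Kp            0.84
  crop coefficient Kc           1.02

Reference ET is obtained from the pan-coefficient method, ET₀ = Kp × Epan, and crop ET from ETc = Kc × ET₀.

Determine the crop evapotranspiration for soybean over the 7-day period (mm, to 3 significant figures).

ET₀ = 0.84 × 4.0 = 3.3600 mm/d
ETc = Kc × ET₀ = 1.02 × 3.3600 = 3.4272 mm/d
Over 7 days: 3.4272 × 7 = 23.990 mm

24.0 mm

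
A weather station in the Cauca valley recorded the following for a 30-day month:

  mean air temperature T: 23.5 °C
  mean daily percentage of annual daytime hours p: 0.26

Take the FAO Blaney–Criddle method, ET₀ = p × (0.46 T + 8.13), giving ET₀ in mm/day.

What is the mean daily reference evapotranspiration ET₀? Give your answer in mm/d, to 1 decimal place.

ET₀ = 0.26 × (0.46 × 23.5 + 8.13) = 0.26 × 18.940 = 4.9244 mm/d

4.9 mm/d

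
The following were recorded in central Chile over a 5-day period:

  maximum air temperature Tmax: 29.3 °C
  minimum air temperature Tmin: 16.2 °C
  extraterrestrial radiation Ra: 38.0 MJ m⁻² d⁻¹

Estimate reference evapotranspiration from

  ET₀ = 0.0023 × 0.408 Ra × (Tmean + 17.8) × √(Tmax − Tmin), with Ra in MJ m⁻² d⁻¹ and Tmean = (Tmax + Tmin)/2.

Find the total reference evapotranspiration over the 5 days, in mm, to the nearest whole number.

26 mm

Tmean = (29.3 + 16.2)/2 = 22.75 °C
0.408 Ra = 0.408 × 38.0 = 15.5040 mm/d equivalent
ET₀ = 0.0023 × 15.5040 × (22.75 + 17.8) × √13.1 = 0.0023 × 15.5040 × 40.55 × 3.6194 = 5.2336 mm/d
Over 5 days: 5.2336 × 5 = 26.168 mm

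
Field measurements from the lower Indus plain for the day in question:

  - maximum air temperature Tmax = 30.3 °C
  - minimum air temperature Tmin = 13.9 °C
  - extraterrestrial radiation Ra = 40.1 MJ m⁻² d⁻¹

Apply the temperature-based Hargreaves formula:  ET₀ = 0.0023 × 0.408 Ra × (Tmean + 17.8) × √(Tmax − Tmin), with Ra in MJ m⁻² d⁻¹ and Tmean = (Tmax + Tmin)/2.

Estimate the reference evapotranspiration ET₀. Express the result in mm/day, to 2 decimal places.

Tmean = (30.3 + 13.9)/2 = 22.10 °C
0.408 Ra = 0.408 × 40.1 = 16.3608 mm/d equivalent
ET₀ = 0.0023 × 16.3608 × (22.10 + 17.8) × √16.4 = 0.0023 × 16.3608 × 39.90 × 4.0497 = 6.0803 mm/d

6.08 mm/day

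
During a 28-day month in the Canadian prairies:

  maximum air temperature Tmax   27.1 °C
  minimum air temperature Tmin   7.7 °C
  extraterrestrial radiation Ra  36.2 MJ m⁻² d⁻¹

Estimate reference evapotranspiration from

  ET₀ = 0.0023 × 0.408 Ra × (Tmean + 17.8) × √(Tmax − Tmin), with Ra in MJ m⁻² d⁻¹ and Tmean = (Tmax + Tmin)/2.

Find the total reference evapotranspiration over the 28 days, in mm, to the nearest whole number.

Tmean = (27.1 + 7.7)/2 = 17.40 °C
0.408 Ra = 0.408 × 36.2 = 14.7696 mm/d equivalent
ET₀ = 0.0023 × 14.7696 × (17.40 + 17.8) × √19.4 = 0.0023 × 14.7696 × 35.20 × 4.4045 = 5.2667 mm/d
Over 28 days: 5.2667 × 28 = 147.468 mm

147 mm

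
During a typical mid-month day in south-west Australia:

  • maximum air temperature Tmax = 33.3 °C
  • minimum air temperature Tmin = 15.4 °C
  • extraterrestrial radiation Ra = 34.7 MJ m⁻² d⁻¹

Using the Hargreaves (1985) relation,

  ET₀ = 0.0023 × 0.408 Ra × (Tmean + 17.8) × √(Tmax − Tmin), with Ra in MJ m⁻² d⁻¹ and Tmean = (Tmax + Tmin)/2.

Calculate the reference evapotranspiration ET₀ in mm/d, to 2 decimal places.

5.81 mm/d

Tmean = (33.3 + 15.4)/2 = 24.35 °C
0.408 Ra = 0.408 × 34.7 = 14.1576 mm/d equivalent
ET₀ = 0.0023 × 14.1576 × (24.35 + 17.8) × √17.9 = 0.0023 × 14.1576 × 42.15 × 4.2308 = 5.8068 mm/d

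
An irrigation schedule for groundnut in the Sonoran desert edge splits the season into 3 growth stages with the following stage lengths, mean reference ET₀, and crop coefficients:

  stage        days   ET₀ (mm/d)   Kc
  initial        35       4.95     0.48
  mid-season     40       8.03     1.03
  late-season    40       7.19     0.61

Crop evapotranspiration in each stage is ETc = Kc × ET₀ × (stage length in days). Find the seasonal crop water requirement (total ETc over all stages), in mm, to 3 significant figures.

589 mm

initial: 0.48 × 4.95 × 35 = 83.16 mm
mid-season: 1.03 × 8.03 × 40 = 330.84 mm
late-season: 0.61 × 7.19 × 40 = 175.44 mm
Seasonal total = 589.44 mm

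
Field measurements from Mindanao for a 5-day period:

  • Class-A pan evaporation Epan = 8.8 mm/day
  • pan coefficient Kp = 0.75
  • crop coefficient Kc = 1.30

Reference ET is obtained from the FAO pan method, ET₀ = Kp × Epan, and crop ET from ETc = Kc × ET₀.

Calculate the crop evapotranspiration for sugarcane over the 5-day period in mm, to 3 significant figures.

42.9 mm

ET₀ = 0.75 × 8.8 = 6.6000 mm/d
ETc = Kc × ET₀ = 1.30 × 6.6000 = 8.5800 mm/d
Over 5 days: 8.5800 × 5 = 42.900 mm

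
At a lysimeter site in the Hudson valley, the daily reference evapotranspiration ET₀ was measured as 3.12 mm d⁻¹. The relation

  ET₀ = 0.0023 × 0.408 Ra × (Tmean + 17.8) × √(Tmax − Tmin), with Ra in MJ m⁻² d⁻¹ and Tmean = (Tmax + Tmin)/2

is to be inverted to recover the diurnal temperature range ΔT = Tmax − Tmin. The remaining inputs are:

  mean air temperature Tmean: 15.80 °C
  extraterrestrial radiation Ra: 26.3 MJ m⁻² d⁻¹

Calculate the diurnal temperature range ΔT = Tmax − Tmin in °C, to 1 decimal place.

14.2 °C

√ΔT = ET₀ / [0.0023 × 0.408 × Ra × (Tmean+17.8)] = 3.12 / (0.0023 × 10.7304 × 33.60) = 3.7625
ΔT = 3.7625² = 14.156 °C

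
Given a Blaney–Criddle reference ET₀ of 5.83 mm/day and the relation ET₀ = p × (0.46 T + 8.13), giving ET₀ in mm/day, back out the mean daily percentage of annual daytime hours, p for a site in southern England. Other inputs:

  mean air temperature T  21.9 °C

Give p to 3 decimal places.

0.320

p = ET₀ / (0.46 T + 8.13) = 5.83 / (0.46 × 21.9 + 8.13) = 5.83 / 18.204 = 0.3203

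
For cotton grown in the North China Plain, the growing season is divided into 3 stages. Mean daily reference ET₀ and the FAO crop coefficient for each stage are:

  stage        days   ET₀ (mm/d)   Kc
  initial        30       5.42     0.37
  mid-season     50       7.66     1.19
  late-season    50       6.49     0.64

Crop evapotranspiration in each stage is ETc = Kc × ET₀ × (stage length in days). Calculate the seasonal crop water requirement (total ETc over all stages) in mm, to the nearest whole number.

724 mm

initial: 0.37 × 5.42 × 30 = 60.16 mm
mid-season: 1.19 × 7.66 × 50 = 455.77 mm
late-season: 0.64 × 6.49 × 50 = 207.68 mm
Seasonal total = 723.61 mm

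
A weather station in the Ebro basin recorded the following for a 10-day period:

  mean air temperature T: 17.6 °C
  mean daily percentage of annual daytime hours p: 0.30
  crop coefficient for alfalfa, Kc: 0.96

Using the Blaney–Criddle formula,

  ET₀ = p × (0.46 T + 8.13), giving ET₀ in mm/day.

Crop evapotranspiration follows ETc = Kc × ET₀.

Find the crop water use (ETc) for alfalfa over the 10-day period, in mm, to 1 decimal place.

ET₀ = 0.30 × (0.46 × 17.6 + 8.13) = 0.30 × 16.226 = 4.8678 mm/d
ETc = Kc × ET₀ = 0.96 × 4.8678 = 4.6731 mm/d
Over 10 days: 4.6731 × 10 = 46.731 mm

46.7 mm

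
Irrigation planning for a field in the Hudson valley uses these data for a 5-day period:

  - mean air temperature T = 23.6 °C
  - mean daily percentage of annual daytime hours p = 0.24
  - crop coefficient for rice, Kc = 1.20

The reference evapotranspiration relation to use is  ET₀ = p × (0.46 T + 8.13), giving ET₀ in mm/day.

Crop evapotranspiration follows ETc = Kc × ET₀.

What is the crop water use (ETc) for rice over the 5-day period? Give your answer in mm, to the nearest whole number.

ET₀ = 0.24 × (0.46 × 23.6 + 8.13) = 0.24 × 18.986 = 4.5566 mm/d
ETc = Kc × ET₀ = 1.20 × 4.5566 = 5.4679 mm/d
Over 5 days: 5.4679 × 5 = 27.340 mm

27 mm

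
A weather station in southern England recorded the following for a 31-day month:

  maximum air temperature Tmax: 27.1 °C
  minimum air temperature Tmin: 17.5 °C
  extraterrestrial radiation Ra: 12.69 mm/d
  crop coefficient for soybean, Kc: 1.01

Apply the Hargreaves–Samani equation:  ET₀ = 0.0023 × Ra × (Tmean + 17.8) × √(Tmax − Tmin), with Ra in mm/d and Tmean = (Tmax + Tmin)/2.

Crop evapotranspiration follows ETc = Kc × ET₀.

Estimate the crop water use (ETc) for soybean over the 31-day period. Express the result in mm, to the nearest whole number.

Tmean = (27.1 + 17.5)/2 = 22.30 °C
ET₀ = 0.0023 × 12.69 × (22.30 + 17.8) × √9.6 = 0.0023 × 12.69 × 40.10 × 3.0984 = 3.6264 mm/d
ETc = Kc × ET₀ = 1.01 × 3.6264 = 3.6627 mm/d
Over 31 days: 3.6627 × 31 = 113.544 mm

114 mm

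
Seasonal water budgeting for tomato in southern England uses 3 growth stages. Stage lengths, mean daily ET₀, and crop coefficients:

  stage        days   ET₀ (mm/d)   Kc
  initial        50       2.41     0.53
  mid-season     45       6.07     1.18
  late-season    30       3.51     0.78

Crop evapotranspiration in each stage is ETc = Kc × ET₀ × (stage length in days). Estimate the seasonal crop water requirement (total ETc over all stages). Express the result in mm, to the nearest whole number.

initial: 0.53 × 2.41 × 50 = 63.87 mm
mid-season: 1.18 × 6.07 × 45 = 322.32 mm
late-season: 0.78 × 3.51 × 30 = 82.13 mm
Seasonal total = 468.32 mm

468 mm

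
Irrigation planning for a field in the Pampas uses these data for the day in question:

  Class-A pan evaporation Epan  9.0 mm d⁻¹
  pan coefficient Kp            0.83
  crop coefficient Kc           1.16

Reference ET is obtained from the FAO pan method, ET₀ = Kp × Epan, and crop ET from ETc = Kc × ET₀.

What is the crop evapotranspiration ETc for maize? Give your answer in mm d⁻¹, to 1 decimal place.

8.7 mm d⁻¹

ET₀ = 0.83 × 9.0 = 7.4700 mm/d
ETc = Kc × ET₀ = 1.16 × 7.4700 = 8.6652 mm/d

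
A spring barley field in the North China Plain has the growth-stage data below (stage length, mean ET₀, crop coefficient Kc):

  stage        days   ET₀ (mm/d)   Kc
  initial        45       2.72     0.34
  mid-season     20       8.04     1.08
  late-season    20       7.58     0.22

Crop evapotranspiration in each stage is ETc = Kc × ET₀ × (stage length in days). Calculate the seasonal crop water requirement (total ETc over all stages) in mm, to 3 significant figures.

initial: 0.34 × 2.72 × 45 = 41.62 mm
mid-season: 1.08 × 8.04 × 20 = 173.66 mm
late-season: 0.22 × 7.58 × 20 = 33.35 mm
Seasonal total = 248.63 mm

249 mm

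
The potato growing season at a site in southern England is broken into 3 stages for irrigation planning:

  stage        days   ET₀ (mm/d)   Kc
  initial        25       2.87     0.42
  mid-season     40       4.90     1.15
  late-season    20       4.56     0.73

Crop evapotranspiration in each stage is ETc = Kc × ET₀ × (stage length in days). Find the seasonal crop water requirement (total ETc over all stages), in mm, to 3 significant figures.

initial: 0.42 × 2.87 × 25 = 30.14 mm
mid-season: 1.15 × 4.90 × 40 = 225.40 mm
late-season: 0.73 × 4.56 × 20 = 66.58 mm
Seasonal total = 322.12 mm

322 mm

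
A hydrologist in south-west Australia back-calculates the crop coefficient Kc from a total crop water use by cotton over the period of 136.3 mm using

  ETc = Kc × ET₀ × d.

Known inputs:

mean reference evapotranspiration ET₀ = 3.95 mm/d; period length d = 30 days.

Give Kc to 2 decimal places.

1.15

ETc = Kc × ET₀ × d  ⇒  Kc = ETc / (ET₀ × d)
Kc = 136.3 / (3.95 × 30) = 136.3 / 118.50 = 1.1502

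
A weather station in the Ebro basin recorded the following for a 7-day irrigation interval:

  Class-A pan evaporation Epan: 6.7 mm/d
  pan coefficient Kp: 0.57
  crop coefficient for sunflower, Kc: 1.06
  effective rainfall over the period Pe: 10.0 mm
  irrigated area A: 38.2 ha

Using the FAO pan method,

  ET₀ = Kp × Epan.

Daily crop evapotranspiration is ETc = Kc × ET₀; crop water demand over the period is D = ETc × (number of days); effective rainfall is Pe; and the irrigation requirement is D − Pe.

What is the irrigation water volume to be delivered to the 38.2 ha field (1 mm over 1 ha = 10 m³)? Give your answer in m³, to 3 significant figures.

ET₀ = 0.57 × 6.7 = 3.8190 mm/d
ETc = Kc × ET₀ = 1.06 × 3.8190 = 4.0481 mm/d
Crop demand D = ETc × 7 d = 4.0481 × 7 = 28.337 mm
D − Pe = 28.337 − 10.0 = 18.337 mm
Volume = 18.337 mm × 38.2 ha × 10 = 7004.7 m³

7000 m³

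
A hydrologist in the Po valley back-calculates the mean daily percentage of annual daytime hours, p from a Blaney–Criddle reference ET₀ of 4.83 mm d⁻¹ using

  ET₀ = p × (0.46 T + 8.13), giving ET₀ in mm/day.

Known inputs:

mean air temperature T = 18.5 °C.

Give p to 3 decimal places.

0.290

p = ET₀ / (0.46 T + 8.13) = 4.83 / (0.46 × 18.5 + 8.13) = 4.83 / 16.640 = 0.2903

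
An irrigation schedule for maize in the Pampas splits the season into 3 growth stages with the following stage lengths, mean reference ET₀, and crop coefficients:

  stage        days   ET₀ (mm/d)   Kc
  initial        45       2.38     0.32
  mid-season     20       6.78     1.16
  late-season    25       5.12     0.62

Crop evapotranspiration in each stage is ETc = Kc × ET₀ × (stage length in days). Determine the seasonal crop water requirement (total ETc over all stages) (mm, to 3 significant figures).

initial: 0.32 × 2.38 × 45 = 34.27 mm
mid-season: 1.16 × 6.78 × 20 = 157.30 mm
late-season: 0.62 × 5.12 × 25 = 79.36 mm
Seasonal total = 270.93 mm

271 mm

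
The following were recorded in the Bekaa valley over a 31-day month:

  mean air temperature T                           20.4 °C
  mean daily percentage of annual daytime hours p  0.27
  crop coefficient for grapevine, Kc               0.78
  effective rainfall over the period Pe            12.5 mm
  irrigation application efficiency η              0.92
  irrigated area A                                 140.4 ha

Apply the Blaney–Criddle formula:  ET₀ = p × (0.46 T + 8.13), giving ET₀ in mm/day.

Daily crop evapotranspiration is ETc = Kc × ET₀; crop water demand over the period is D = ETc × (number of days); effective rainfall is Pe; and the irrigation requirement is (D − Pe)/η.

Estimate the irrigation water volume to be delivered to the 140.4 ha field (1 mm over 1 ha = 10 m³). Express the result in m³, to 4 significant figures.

155400 m³

ET₀ = 0.27 × (0.46 × 20.4 + 8.13) = 0.27 × 17.514 = 4.7288 mm/d
ETc = Kc × ET₀ = 0.78 × 4.7288 = 3.6885 mm/d
Crop demand D = ETc × 31 d = 3.6885 × 31 = 114.344 mm
D − Pe = 114.344 − 12.5 = 101.844 mm
Gross irrigation = 101.844 / 0.92 = 110.700 mm
Volume = 110.700 mm × 140.4 ha × 10 = 155422.8 m³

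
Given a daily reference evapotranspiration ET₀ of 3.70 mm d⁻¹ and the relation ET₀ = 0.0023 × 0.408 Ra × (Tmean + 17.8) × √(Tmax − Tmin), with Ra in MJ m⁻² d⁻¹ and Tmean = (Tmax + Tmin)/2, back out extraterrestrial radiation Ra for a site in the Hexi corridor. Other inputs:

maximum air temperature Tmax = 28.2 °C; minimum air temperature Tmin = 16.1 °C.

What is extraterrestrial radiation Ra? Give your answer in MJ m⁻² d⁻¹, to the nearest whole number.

28 MJ m⁻² d⁻¹

Tmean = (28.2+16.1)/2 = 22.15 °C; ΔT = 12.1
Ra = ET₀ / [0.0023 × 0.408 × (Tmean+17.8) × √ΔT]
   = 3.70 / (0.0023 × 0.408 × 39.95 × 3.4785) = 28.373 MJ m⁻² d⁻¹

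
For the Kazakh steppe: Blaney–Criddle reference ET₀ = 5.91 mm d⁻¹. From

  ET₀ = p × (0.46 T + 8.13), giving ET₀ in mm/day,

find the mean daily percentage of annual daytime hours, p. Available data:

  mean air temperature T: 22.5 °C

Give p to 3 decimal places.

p = ET₀ / (0.46 T + 8.13) = 5.91 / (0.46 × 22.5 + 8.13) = 5.91 / 18.480 = 0.3198

0.320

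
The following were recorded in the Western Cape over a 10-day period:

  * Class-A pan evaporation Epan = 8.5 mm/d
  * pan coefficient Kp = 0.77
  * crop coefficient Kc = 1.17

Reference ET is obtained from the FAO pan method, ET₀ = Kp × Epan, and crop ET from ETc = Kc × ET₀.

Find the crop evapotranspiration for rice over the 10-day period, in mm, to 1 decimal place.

76.6 mm

ET₀ = 0.77 × 8.5 = 6.5450 mm/d
ETc = Kc × ET₀ = 1.17 × 6.5450 = 7.6577 mm/d
Over 10 days: 7.6577 × 10 = 76.577 mm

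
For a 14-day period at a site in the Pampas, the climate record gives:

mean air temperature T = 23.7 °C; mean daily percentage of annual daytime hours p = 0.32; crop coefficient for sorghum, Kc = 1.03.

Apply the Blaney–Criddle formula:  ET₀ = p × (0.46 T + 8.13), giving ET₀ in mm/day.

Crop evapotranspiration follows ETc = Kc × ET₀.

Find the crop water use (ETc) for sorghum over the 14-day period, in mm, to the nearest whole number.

ET₀ = 0.32 × (0.46 × 23.7 + 8.13) = 0.32 × 19.032 = 6.0902 mm/d
ETc = Kc × ET₀ = 1.03 × 6.0902 = 6.2729 mm/d
Over 14 days: 6.2729 × 14 = 87.821 mm

88 mm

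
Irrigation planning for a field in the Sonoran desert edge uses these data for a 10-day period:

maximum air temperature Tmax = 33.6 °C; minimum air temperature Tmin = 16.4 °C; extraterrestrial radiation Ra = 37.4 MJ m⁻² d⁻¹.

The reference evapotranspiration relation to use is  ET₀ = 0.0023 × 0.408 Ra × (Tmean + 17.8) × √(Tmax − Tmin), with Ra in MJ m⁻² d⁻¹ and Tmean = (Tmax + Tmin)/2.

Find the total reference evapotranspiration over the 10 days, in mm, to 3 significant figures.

62.3 mm

Tmean = (33.6 + 16.4)/2 = 25.00 °C
0.408 Ra = 0.408 × 37.4 = 15.2592 mm/d equivalent
ET₀ = 0.0023 × 15.2592 × (25.00 + 17.8) × √17.2 = 0.0023 × 15.2592 × 42.80 × 4.1473 = 6.2297 mm/d
Over 10 days: 6.2297 × 10 = 62.297 mm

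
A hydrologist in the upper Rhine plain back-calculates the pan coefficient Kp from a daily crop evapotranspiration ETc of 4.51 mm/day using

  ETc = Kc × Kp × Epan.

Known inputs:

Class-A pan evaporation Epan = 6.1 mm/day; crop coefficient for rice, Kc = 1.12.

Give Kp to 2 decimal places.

ETc = Kc × Kp × Epan  ⇒  Kp = ETc / (Kc × Epan)
Kp = 4.51 / (1.12 × 6.1) = 4.51 / 6.832 = 0.6601

0.66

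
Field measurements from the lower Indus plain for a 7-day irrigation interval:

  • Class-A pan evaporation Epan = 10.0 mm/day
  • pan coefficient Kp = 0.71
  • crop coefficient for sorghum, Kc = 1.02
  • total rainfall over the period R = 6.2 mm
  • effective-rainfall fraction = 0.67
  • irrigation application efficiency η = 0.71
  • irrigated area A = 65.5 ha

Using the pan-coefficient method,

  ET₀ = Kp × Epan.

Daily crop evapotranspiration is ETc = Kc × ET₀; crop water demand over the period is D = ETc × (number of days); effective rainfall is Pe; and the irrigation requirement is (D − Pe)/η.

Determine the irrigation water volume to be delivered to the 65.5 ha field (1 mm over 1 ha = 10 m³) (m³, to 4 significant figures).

42930 m³

ET₀ = 0.71 × 10.0 = 7.1000 mm/d
ETc = Kc × ET₀ = 1.02 × 7.1000 = 7.2420 mm/d
Crop demand D = ETc × 7 d = 7.2420 × 7 = 50.694 mm
Pe = 0.67 × 6.2 = 4.154 mm
D − Pe = 50.694 − 4.154 = 46.540 mm
Gross irrigation = 46.540 / 0.71 = 65.549 mm
Volume = 65.549 mm × 65.5 ha × 10 = 42934.6 m³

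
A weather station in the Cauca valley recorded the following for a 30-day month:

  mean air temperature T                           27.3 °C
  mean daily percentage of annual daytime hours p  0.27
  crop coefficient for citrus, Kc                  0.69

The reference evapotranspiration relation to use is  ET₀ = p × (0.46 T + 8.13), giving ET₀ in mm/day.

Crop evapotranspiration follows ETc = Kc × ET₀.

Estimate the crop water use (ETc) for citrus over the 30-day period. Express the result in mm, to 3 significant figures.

ET₀ = 0.27 × (0.46 × 27.3 + 8.13) = 0.27 × 20.688 = 5.5858 mm/d
ETc = Kc × ET₀ = 0.69 × 5.5858 = 3.8542 mm/d
Over 30 days: 3.8542 × 30 = 115.626 mm

116 mm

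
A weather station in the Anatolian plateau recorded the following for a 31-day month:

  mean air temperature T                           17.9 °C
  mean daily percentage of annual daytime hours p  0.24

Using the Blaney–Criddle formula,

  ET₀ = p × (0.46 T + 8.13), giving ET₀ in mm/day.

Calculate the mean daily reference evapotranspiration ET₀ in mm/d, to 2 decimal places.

ET₀ = 0.24 × (0.46 × 17.9 + 8.13) = 0.24 × 16.364 = 3.9274 mm/d

3.93 mm/d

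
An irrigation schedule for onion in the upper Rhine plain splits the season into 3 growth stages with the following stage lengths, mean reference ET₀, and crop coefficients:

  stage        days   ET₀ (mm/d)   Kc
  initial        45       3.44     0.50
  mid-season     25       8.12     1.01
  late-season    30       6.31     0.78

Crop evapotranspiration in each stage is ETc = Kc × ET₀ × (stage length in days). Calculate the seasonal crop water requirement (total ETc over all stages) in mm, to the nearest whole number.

initial: 0.50 × 3.44 × 45 = 77.40 mm
mid-season: 1.01 × 8.12 × 25 = 205.03 mm
late-season: 0.78 × 6.31 × 30 = 147.65 mm
Seasonal total = 430.08 mm

430 mm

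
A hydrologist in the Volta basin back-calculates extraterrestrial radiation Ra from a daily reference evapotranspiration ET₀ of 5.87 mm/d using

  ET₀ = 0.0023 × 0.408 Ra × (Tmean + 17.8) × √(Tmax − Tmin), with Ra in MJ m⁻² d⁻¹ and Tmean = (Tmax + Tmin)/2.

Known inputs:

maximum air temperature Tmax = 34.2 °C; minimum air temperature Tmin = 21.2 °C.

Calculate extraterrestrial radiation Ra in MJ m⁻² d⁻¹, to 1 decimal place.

Tmean = (34.2+21.2)/2 = 27.70 °C; ΔT = 13.0
Ra = ET₀ / [0.0023 × 0.408 × (Tmean+17.8) × √ΔT]
   = 5.87 / (0.0023 × 0.408 × 45.50 × 3.6056) = 38.130 MJ m⁻² d⁻¹

38.1 MJ m⁻² d⁻¹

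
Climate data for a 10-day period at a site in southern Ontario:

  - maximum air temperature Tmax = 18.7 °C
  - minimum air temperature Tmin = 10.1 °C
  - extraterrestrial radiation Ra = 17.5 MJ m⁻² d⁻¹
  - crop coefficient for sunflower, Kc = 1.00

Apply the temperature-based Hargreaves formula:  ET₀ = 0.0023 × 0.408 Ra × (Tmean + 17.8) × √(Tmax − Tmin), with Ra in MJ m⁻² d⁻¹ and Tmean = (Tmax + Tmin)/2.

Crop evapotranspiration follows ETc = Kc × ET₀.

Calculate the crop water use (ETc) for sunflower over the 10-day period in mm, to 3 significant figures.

15.5 mm

Tmean = (18.7 + 10.1)/2 = 14.40 °C
0.408 Ra = 0.408 × 17.5 = 7.1400 mm/d equivalent
ET₀ = 0.0023 × 7.1400 × (14.40 + 17.8) × √8.6 = 0.0023 × 7.1400 × 32.20 × 2.9326 = 1.5507 mm/d
ETc = Kc × ET₀ = 1.00 × 1.5507 = 1.5507 mm/d
Over 10 days: 1.5507 × 10 = 15.507 mm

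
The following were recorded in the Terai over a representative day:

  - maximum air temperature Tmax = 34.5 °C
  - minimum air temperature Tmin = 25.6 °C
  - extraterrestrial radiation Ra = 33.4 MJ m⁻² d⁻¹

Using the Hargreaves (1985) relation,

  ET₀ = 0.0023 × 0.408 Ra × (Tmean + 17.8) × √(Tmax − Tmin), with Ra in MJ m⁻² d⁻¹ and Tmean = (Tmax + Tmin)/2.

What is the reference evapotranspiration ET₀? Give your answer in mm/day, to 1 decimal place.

4.5 mm/day

Tmean = (34.5 + 25.6)/2 = 30.05 °C
0.408 Ra = 0.408 × 33.4 = 13.6272 mm/d equivalent
ET₀ = 0.0023 × 13.6272 × (30.05 + 17.8) × √8.9 = 0.0023 × 13.6272 × 47.85 × 2.9833 = 4.4742 mm/d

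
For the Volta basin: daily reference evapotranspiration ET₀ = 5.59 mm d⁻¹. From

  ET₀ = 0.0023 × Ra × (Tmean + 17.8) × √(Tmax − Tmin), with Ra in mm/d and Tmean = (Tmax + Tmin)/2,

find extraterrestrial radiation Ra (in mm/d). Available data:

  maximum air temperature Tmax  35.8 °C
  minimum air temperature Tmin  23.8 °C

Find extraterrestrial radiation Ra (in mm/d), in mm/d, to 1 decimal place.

14.7 mm/d

Tmean = 29.80 °C; √ΔT = 3.4641
Ra = ET₀ / [0.0023 × (Tmean+17.8) × √ΔT] = 5.59 / (0.0023 × 47.60 × 3.4641) = 14.740 mm/d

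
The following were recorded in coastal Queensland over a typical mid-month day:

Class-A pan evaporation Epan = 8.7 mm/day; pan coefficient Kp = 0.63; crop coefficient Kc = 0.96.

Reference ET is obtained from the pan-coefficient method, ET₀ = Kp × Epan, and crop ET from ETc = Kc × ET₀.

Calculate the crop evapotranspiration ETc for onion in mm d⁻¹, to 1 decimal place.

ET₀ = 0.63 × 8.7 = 5.4810 mm/d
ETc = Kc × ET₀ = 0.96 × 5.4810 = 5.2618 mm/d

5.3 mm d⁻¹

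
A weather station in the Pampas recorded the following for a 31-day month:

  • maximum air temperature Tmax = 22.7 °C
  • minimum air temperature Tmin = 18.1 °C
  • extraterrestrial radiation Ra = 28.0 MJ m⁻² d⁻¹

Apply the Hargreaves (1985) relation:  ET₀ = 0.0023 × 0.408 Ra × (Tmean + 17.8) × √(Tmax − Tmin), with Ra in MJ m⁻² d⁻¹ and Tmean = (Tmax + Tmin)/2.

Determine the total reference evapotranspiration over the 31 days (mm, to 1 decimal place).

66.7 mm

Tmean = (22.7 + 18.1)/2 = 20.40 °C
0.408 Ra = 0.408 × 28.0 = 11.4240 mm/d equivalent
ET₀ = 0.0023 × 11.4240 × (20.40 + 17.8) × √4.6 = 0.0023 × 11.4240 × 38.20 × 2.1448 = 2.1528 mm/d
Over 31 days: 2.1528 × 31 = 66.737 mm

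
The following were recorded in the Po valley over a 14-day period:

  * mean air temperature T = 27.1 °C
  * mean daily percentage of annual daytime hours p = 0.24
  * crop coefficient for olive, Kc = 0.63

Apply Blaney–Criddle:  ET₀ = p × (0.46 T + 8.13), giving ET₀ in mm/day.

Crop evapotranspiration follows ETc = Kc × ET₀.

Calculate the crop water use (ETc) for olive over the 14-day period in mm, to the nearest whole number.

ET₀ = 0.24 × (0.46 × 27.1 + 8.13) = 0.24 × 20.596 = 4.9430 mm/d
ETc = Kc × ET₀ = 0.63 × 4.9430 = 3.1141 mm/d
Over 14 days: 3.1141 × 14 = 43.597 mm

44 mm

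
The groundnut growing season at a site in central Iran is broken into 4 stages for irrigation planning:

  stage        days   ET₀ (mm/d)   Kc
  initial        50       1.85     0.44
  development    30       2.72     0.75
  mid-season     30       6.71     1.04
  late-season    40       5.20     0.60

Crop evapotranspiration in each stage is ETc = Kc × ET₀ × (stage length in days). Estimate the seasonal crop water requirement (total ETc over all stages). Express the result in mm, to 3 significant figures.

initial: 0.44 × 1.85 × 50 = 40.70 mm
development: 0.75 × 2.72 × 30 = 61.20 mm
mid-season: 1.04 × 6.71 × 30 = 209.35 mm
late-season: 0.60 × 5.20 × 40 = 124.80 mm
Seasonal total = 436.05 mm

436 mm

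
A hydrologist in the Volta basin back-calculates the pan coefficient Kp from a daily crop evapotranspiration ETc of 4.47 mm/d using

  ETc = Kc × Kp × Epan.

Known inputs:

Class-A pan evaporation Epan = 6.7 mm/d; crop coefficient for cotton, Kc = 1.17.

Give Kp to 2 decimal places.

ETc = Kc × Kp × Epan  ⇒  Kp = ETc / (Kc × Epan)
Kp = 4.47 / (1.17 × 6.7) = 4.47 / 7.839 = 0.5702

0.57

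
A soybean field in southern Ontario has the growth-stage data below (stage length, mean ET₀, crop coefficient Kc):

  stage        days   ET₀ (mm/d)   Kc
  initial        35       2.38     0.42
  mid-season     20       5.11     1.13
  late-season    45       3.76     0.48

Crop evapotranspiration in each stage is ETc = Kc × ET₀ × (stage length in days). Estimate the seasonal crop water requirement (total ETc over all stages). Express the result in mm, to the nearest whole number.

initial: 0.42 × 2.38 × 35 = 34.99 mm
mid-season: 1.13 × 5.11 × 20 = 115.49 mm
late-season: 0.48 × 3.76 × 45 = 81.22 mm
Seasonal total = 231.70 mm

232 mm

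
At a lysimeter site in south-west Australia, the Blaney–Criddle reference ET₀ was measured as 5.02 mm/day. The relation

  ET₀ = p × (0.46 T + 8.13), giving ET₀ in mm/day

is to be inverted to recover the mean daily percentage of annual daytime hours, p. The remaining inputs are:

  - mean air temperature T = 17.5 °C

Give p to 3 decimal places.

0.310

p = ET₀ / (0.46 T + 8.13) = 5.02 / (0.46 × 17.5 + 8.13) = 5.02 / 16.180 = 0.3103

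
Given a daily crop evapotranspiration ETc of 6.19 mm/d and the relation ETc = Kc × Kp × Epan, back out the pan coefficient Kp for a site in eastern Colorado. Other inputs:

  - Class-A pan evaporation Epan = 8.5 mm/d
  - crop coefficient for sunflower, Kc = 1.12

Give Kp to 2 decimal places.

0.65

ETc = Kc × Kp × Epan  ⇒  Kp = ETc / (Kc × Epan)
Kp = 6.19 / (1.12 × 8.5) = 6.19 / 9.520 = 0.6502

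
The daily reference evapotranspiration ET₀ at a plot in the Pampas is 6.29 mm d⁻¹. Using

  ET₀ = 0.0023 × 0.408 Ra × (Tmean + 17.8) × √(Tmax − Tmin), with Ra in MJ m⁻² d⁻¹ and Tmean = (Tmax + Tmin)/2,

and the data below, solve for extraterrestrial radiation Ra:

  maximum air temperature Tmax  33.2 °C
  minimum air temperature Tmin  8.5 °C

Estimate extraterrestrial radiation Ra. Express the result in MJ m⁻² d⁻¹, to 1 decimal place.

Tmean = (33.2+8.5)/2 = 20.85 °C; ΔT = 24.7
Ra = ET₀ / [0.0023 × 0.408 × (Tmean+17.8) × √ΔT]
   = 6.29 / (0.0023 × 0.408 × 38.65 × 4.9699) = 34.895 MJ m⁻² d⁻¹

34.9 MJ m⁻² d⁻¹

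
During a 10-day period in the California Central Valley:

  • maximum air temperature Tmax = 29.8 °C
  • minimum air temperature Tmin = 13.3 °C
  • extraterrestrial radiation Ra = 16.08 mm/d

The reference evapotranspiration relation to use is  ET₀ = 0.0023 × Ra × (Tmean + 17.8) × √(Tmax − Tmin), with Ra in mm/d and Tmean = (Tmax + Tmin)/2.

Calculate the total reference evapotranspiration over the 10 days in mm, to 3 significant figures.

59.1 mm

Tmean = (29.8 + 13.3)/2 = 21.55 °C
ET₀ = 0.0023 × 16.08 × (21.55 + 17.8) × √16.5 = 0.0023 × 16.08 × 39.35 × 4.0620 = 5.9115 mm/d
Over 10 days: 5.9115 × 10 = 59.115 mm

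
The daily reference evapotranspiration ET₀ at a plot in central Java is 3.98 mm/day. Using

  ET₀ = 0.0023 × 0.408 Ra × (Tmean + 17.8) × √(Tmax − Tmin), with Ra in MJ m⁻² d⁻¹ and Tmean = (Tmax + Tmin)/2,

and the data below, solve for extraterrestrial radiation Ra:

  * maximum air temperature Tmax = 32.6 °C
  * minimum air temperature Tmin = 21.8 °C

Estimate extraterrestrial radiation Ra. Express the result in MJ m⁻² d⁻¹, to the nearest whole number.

Tmean = (32.6+21.8)/2 = 27.20 °C; ΔT = 10.8
Ra = ET₀ / [0.0023 × 0.408 × (Tmean+17.8) × √ΔT]
   = 3.98 / (0.0023 × 0.408 × 45.00 × 3.2863) = 28.680 MJ m⁻² d⁻¹

29 MJ m⁻² d⁻¹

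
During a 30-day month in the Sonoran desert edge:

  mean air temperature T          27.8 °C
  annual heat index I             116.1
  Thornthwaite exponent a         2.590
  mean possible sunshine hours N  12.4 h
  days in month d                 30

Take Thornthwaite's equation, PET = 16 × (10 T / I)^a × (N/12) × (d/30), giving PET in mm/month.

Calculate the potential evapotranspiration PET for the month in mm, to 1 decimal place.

158.7 mm

10T/I = 10 × 27.8 / 116.1 = 2.3945
(10T/I)^a = 2.3945^2.590 = 9.5977
Uncorrected PET = 16 × 9.5977 = 153.563 mm
Correction = (N/12)(d/30) = (12.4/12)(30/30) = 1.0333
PET = 153.563 × 1.0333 = 158.677 mm/month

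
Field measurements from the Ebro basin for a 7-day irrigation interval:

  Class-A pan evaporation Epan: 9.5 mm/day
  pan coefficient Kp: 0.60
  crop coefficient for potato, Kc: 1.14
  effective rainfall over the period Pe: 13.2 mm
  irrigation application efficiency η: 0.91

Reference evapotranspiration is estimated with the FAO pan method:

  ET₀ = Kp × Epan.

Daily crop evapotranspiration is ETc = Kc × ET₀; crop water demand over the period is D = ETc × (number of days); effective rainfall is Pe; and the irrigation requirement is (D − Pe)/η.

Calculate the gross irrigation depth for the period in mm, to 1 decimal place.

35.5 mm

ET₀ = 0.60 × 9.5 = 5.7000 mm/d
ETc = Kc × ET₀ = 1.14 × 5.7000 = 6.4980 mm/d
Crop demand D = ETc × 7 d = 6.4980 × 7 = 45.486 mm
D − Pe = 45.486 − 13.2 = 32.286 mm
Gross irrigation = 32.286 / 0.91 = 35.479 mm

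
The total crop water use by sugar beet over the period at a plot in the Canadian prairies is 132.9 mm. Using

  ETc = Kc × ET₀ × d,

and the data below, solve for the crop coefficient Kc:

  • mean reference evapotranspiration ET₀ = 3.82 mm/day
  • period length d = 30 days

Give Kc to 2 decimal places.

1.16

ETc = Kc × ET₀ × d  ⇒  Kc = ETc / (ET₀ × d)
Kc = 132.9 / (3.82 × 30) = 132.9 / 114.60 = 1.1597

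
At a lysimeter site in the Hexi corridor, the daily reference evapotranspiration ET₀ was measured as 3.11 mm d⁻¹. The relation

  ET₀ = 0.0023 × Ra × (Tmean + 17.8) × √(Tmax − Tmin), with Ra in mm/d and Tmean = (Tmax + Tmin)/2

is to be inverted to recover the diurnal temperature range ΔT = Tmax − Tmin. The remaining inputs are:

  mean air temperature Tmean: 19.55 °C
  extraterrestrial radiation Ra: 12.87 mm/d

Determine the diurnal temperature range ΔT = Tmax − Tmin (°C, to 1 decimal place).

7.9 °C

√ΔT = ET₀ / [0.0023 × Ra × (Tmean+17.8)] = 3.11 / (0.0023 × 12.87 × 37.35) = 2.8130
ΔT = 2.8130² = 7.913 °C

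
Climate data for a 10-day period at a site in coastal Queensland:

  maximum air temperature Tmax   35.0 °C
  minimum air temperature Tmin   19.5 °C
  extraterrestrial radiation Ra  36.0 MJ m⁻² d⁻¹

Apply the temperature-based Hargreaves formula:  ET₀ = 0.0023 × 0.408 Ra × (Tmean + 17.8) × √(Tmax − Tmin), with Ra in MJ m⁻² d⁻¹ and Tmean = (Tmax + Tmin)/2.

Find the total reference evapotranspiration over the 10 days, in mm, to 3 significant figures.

Tmean = (35.0 + 19.5)/2 = 27.25 °C
0.408 Ra = 0.408 × 36.0 = 14.6880 mm/d equivalent
ET₀ = 0.0023 × 14.6880 × (27.25 + 17.8) × √15.5 = 0.0023 × 14.6880 × 45.05 × 3.9370 = 5.9917 mm/d
Over 10 days: 5.9917 × 10 = 59.917 mm

59.9 mm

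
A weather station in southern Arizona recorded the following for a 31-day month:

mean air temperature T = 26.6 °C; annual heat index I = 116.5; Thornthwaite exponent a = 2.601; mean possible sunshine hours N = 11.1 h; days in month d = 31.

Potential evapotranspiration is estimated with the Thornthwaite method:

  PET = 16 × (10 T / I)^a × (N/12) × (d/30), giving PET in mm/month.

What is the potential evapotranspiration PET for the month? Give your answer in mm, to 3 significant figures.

10T/I = 10 × 26.6 / 116.5 = 2.2833
(10T/I)^a = 2.2833^2.601 = 8.5629
Uncorrected PET = 16 × 8.5629 = 137.006 mm
Correction = (N/12)(d/30) = (11.1/12)(31/30) = 0.9558
PET = 137.006 × 0.9558 = 130.950 mm/month

131 mm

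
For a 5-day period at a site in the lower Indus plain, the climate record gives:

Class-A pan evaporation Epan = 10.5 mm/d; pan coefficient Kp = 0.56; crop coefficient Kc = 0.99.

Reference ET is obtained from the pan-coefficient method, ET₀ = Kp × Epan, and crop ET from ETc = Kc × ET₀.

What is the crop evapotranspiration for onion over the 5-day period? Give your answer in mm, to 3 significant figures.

29.1 mm

ET₀ = 0.56 × 10.5 = 5.8800 mm/d
ETc = Kc × ET₀ = 0.99 × 5.8800 = 5.8212 mm/d
Over 5 days: 5.8212 × 5 = 29.106 mm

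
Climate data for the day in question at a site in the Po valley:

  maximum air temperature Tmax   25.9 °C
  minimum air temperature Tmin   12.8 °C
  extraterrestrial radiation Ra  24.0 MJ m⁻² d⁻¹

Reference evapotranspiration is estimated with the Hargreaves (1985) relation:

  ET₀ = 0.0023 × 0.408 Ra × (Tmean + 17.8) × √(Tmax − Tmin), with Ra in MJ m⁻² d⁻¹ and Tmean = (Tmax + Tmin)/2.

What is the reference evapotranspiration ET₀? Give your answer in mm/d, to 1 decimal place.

3.0 mm/d

Tmean = (25.9 + 12.8)/2 = 19.35 °C
0.408 Ra = 0.408 × 24.0 = 9.7920 mm/d equivalent
ET₀ = 0.0023 × 9.7920 × (19.35 + 17.8) × √13.1 = 0.0023 × 9.7920 × 37.15 × 3.6194 = 3.0283 mm/d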